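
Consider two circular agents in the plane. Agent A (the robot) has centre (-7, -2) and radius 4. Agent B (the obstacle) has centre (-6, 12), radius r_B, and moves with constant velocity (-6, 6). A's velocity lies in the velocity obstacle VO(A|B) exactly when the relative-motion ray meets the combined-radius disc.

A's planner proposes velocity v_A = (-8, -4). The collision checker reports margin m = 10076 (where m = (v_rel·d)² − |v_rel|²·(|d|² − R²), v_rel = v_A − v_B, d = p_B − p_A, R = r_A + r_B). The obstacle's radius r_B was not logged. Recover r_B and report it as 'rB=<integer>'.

m = 10076
d = (1, 14);  v_rel = (-2, -10),  |v_rel|² = 104
v_rel×d = (-2)·(14) − (-10)·(1) = -18
since m = R²·104 − (-18)²:  R² = (324 + 10076) / 104 = 100
R = √100 = 10  ⇒  r_B = 10 − 4 = 6

rB=6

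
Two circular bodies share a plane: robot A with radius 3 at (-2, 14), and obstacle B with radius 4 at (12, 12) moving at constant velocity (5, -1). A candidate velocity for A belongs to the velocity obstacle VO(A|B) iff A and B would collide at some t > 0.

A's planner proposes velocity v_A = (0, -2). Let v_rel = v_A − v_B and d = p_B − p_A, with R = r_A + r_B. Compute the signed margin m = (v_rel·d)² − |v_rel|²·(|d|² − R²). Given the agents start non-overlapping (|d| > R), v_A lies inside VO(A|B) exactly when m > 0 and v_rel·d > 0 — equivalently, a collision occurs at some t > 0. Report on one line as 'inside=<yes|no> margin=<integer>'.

d = (14, -2),  |d|² = 200;  R = 3+4 = 7,  c = 200−7² = 151
v_rel = (-5, -1),  |v_rel|² = 26;  v_rel·d = (-5)·(14) + (-1)·(-2) = -68
26·t² + 136·t + 151 = 0  ⇒  m = (-68)² − 26·151 = 698
m = 698 > 0,  v_rel·d = -68 < 0  ⇒  outside

inside=no margin=698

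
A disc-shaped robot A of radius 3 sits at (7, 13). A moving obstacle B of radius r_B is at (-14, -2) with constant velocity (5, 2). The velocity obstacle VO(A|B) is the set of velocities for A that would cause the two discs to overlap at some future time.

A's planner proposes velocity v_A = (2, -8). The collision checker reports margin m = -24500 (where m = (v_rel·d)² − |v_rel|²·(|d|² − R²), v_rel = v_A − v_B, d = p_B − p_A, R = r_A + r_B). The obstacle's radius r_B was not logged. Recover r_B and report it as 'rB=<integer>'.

m = -24500
d = (-21, -15);  v_rel = (-3, -10),  |v_rel|² = 109
v_rel×d = (-3)·(-15) − (-10)·(-21) = -165
since m = R²·109 − (-165)²:  R² = (27225 + -24500) / 109 = 25
R = √25 = 5  ⇒  r_B = 5 − 3 = 2

rB=2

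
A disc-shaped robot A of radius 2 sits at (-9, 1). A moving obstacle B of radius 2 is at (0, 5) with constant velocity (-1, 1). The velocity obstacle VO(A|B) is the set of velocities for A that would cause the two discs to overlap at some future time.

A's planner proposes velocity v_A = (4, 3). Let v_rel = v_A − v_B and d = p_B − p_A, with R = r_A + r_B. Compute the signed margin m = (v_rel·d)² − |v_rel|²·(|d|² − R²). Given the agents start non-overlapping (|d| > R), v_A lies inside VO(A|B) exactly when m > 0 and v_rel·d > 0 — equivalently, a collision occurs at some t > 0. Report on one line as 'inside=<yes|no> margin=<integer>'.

d = (9, 4),  |d|² = 97;  R = 2+2 = 4,  c = 97−4² = 81
v_rel = (5, 2),  |v_rel|² = 29;  v_rel·d = (5)·(9) + (2)·(4) = 53
29·t² − 106·t + 81 = 0  ⇒  m = 53² − 29·81 = 460
m = 460 > 0,  v_rel·d = 53 > 0  ⇒  inside

inside=yes margin=460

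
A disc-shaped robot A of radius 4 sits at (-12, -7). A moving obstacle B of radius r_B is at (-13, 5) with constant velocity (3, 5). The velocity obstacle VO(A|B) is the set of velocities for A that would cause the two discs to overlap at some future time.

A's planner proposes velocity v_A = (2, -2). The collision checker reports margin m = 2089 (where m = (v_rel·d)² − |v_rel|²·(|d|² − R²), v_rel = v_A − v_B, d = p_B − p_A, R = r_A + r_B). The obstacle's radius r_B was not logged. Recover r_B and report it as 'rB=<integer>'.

m = 2089
d = (-1, 12);  v_rel = (-1, -7),  |v_rel|² = 50
v_rel×d = (-1)·(12) − (-7)·(-1) = -19
since m = R²·50 − (-19)²:  R² = (361 + 2089) / 50 = 49
R = √49 = 7  ⇒  r_B = 7 − 4 = 3

rB=3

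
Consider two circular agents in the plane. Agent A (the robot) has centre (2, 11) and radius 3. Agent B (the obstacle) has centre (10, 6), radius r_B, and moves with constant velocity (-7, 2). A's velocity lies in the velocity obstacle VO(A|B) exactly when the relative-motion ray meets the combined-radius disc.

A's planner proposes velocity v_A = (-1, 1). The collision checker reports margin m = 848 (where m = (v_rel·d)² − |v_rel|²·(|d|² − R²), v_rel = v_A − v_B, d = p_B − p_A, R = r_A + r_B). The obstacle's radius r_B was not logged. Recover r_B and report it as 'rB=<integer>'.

m = 848
d = (8, -5);  v_rel = (6, -1),  |v_rel|² = 37
v_rel×d = (6)·(-5) − (-1)·(8) = -22
since m = R²·37 − (-22)²:  R² = (484 + 848) / 37 = 36
R = √36 = 6  ⇒  r_B = 6 − 3 = 3

rB=3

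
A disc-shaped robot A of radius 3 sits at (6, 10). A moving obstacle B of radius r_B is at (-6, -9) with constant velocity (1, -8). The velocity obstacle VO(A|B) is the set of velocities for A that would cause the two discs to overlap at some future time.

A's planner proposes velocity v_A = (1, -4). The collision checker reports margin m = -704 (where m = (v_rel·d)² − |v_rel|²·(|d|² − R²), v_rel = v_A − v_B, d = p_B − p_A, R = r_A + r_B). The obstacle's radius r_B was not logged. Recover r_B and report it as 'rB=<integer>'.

m = -704
d = (-12, -19);  v_rel = (0, 4),  |v_rel|² = 16
v_rel×d = (0)·(-19) − (4)·(-12) = 48
since m = R²·16 − 48²:  R² = (2304 + -704) / 16 = 100
R = √100 = 10  ⇒  r_B = 10 − 3 = 7

rB=7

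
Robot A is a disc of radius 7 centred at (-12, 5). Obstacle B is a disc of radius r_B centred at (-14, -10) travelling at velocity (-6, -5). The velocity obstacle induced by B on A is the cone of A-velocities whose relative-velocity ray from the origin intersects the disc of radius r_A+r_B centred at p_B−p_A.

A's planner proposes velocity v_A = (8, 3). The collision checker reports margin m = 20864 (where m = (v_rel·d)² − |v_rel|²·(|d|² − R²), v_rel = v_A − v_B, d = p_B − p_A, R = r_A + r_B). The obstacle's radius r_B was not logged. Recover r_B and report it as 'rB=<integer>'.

m = 20864
d = (-2, -15);  v_rel = (14, 8),  |v_rel|² = 260
v_rel×d = (14)·(-15) − (8)·(-2) = -194
since m = R²·260 − (-194)²:  R² = (37636 + 20864) / 260 = 225
R = √225 = 15  ⇒  r_B = 15 − 7 = 8

rB=8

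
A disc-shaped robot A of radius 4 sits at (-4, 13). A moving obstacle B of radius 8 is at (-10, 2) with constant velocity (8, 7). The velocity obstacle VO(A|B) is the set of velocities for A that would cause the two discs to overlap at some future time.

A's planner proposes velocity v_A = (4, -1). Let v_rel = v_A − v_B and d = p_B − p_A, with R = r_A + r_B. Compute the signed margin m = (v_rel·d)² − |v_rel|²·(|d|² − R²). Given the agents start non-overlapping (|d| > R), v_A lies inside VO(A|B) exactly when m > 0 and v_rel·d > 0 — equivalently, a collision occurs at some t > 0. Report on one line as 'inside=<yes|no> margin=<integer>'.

d = (-6, -11),  |d|² = 157;  R = 4+8 = 12,  c = 157−12² = 13
v_rel = (-4, -8),  |v_rel|² = 80;  v_rel·d = (-4)·(-6) + (-8)·(-11) = 112
80·t² − 224·t + 13 = 0  ⇒  m = 112² − 80·13 = 11504
m = 11504 > 0,  v_rel·d = 112 > 0  ⇒  inside

inside=yes margin=11504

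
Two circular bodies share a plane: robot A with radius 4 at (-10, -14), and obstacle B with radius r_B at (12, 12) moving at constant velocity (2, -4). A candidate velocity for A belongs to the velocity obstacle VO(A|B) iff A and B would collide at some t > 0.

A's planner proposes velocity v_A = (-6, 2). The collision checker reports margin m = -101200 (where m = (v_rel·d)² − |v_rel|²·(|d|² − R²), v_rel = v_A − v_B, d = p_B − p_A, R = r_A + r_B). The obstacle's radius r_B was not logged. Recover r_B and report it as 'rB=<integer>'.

m = -101200
d = (22, 26);  v_rel = (-8, 6),  |v_rel|² = 100
v_rel×d = (-8)·(26) − (6)·(22) = -340
since m = R²·100 − (-340)²:  R² = (115600 + -101200) / 100 = 144
R = √144 = 12  ⇒  r_B = 12 − 4 = 8

rB=8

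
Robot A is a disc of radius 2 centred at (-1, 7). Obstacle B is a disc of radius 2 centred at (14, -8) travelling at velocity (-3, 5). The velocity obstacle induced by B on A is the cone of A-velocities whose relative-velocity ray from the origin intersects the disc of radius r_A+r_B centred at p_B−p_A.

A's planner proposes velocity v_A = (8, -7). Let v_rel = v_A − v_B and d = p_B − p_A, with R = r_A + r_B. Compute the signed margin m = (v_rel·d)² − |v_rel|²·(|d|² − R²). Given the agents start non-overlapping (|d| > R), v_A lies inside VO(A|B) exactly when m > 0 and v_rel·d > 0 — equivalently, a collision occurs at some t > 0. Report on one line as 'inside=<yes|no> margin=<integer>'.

d = (15, -15),  |d|² = 450;  R = 2+2 = 4,  c = 450−4² = 434
v_rel = (11, -12),  |v_rel|² = 265;  v_rel·d = (11)·(15) + (-12)·(-15) = 345
265·t² − 690·t + 434 = 0  ⇒  m = 345² − 265·434 = 4015
m = 4015 > 0,  v_rel·d = 345 > 0  ⇒  inside

inside=yes margin=4015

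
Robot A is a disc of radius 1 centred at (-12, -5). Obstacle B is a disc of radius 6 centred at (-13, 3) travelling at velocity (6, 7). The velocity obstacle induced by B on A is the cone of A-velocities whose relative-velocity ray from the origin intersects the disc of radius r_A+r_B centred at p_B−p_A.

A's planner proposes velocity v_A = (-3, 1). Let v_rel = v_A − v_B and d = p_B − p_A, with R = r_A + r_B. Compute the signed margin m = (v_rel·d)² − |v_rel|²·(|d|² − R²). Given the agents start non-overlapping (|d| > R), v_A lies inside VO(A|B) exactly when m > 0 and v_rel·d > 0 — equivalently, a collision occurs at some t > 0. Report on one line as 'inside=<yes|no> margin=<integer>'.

d = (-1, 8),  |d|² = 65;  R = 1+6 = 7,  c = 65−7² = 16
v_rel = (-9, -6),  |v_rel|² = 117;  v_rel·d = (-9)·(-1) + (-6)·(8) = -39
117·t² + 78·t + 16 = 0  ⇒  m = (-39)² − 117·16 = -351
m = -351 < 0,  v_rel·d = -39 < 0  ⇒  outside

inside=no margin=-351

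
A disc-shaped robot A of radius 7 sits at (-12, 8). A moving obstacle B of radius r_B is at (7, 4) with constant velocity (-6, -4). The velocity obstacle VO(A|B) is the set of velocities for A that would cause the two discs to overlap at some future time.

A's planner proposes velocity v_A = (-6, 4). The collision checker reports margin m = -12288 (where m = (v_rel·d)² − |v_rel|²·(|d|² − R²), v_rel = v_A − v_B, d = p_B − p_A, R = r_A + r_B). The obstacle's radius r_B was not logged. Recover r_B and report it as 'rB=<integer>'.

m = -12288
d = (19, -4);  v_rel = (0, 8),  |v_rel|² = 64
v_rel×d = (0)·(-4) − (8)·(19) = -152
since m = R²·64 − (-152)²:  R² = (23104 + -12288) / 64 = 169
R = √169 = 13  ⇒  r_B = 13 − 7 = 6

rB=6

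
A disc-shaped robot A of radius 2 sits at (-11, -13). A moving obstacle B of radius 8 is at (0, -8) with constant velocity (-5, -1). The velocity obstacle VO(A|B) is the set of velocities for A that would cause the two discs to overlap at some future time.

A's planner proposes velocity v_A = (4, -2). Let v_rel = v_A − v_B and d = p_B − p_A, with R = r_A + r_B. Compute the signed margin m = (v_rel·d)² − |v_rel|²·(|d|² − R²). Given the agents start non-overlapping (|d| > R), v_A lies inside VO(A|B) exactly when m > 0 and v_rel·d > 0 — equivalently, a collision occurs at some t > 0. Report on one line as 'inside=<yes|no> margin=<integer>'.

d = (11, 5),  |d|² = 146;  R = 2+8 = 10,  c = 146−10² = 46
v_rel = (9, -1),  |v_rel|² = 82;  v_rel·d = (9)·(11) + (-1)·(5) = 94
82·t² − 188·t + 46 = 0  ⇒  m = 94² − 82·46 = 5064
m = 5064 > 0,  v_rel·d = 94 > 0  ⇒  inside

inside=yes margin=5064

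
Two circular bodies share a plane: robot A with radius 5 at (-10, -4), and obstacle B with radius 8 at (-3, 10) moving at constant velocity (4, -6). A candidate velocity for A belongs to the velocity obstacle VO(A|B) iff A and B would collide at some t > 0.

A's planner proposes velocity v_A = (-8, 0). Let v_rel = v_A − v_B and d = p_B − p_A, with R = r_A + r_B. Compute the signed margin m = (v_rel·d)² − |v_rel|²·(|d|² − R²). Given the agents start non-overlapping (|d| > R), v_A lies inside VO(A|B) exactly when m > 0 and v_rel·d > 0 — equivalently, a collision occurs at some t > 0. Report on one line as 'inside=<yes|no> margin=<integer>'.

d = (7, 14),  |d|² = 245;  R = 5+8 = 13,  c = 245−13² = 76
v_rel = (-12, 6),  |v_rel|² = 180;  v_rel·d = (-12)·(7) + (6)·(14) = 0
180·t² − 0·t + 76 = 0  ⇒  m = 0² − 180·76 = -13680
m = -13680 < 0,  v_rel·d = 0 = 0  ⇒  outside

inside=no margin=-13680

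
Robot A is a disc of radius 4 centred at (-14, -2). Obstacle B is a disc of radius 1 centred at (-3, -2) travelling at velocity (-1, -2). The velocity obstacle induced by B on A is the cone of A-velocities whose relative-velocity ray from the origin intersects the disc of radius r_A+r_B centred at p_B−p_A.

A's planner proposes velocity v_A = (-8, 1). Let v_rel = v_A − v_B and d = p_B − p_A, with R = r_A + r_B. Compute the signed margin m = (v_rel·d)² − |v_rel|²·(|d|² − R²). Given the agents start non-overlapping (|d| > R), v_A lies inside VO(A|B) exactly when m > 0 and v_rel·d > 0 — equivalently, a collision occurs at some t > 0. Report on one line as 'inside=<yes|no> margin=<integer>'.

d = (11, 0),  |d|² = 121;  R = 4+1 = 5,  c = 121−5² = 96
v_rel = (-7, 3),  |v_rel|² = 58;  v_rel·d = (-7)·(11) + (3)·(0) = -77
58·t² + 154·t + 96 = 0  ⇒  m = (-77)² − 58·96 = 361
m = 361 > 0,  v_rel·d = -77 < 0  ⇒  outside

inside=no margin=361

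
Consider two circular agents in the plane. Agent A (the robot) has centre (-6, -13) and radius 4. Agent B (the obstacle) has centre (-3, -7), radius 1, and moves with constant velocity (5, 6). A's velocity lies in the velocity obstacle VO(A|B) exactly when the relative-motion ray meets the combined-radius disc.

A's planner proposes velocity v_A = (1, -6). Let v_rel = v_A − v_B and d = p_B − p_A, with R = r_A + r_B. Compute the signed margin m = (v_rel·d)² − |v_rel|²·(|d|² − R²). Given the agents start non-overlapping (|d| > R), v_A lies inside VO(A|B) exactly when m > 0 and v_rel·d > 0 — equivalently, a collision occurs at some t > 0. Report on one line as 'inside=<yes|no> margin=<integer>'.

d = (3, 6),  |d|² = 45;  R = 4+1 = 5,  c = 45−5² = 20
v_rel = (-4, -12),  |v_rel|² = 160;  v_rel·d = (-4)·(3) + (-12)·(6) = -84
160·t² + 168·t + 20 = 0  ⇒  m = (-84)² − 160·20 = 3856
m = 3856 > 0,  v_rel·d = -84 < 0  ⇒  outside

inside=no margin=3856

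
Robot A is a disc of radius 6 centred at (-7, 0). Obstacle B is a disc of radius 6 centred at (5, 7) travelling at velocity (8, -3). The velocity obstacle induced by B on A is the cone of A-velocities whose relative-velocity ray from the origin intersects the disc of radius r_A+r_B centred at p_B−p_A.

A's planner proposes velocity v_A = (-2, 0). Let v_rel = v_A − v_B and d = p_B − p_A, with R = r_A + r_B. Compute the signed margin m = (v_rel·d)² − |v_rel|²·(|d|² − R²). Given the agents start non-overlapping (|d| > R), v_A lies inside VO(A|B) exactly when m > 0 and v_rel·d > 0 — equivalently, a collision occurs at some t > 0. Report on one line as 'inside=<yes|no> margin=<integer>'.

d = (12, 7),  |d|² = 193;  R = 6+6 = 12,  c = 193−12² = 49
v_rel = (-10, 3),  |v_rel|² = 109;  v_rel·d = (-10)·(12) + (3)·(7) = -99
109·t² + 198·t + 49 = 0  ⇒  m = (-99)² − 109·49 = 4460
m = 4460 > 0,  v_rel·d = -99 < 0  ⇒  outside

inside=no margin=4460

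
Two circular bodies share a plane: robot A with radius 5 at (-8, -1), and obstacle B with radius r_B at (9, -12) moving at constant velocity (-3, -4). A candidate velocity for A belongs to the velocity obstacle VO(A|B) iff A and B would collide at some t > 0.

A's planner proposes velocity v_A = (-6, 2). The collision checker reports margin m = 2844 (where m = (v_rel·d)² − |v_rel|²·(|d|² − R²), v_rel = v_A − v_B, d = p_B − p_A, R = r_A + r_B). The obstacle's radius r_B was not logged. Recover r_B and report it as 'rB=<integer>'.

m = 2844
d = (17, -11);  v_rel = (-3, 6),  |v_rel|² = 45
v_rel×d = (-3)·(-11) − (6)·(17) = -69
since m = R²·45 − (-69)²:  R² = (4761 + 2844) / 45 = 169
R = √169 = 13  ⇒  r_B = 13 − 5 = 8

rB=8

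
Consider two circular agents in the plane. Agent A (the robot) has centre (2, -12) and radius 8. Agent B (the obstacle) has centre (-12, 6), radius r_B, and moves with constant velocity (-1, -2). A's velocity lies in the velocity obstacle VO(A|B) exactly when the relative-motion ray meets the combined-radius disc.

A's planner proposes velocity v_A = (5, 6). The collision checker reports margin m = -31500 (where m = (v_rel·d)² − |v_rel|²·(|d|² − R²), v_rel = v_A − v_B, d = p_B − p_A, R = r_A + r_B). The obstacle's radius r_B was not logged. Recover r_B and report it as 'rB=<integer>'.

m = -31500
d = (-14, 18);  v_rel = (6, 8),  |v_rel|² = 100
v_rel×d = (6)·(18) − (8)·(-14) = 220
since m = R²·100 − 220²:  R² = (48400 + -31500) / 100 = 169
R = √169 = 13  ⇒  r_B = 13 − 8 = 5

rB=5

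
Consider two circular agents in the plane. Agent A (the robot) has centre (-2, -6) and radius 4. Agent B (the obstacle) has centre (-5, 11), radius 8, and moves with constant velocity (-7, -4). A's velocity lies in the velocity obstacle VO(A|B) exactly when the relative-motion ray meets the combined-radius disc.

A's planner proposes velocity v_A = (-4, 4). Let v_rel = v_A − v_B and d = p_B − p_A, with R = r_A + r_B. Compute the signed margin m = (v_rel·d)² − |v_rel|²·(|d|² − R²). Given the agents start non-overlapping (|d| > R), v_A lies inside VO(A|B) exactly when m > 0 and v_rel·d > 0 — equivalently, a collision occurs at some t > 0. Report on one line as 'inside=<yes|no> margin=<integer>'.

d = (-3, 17),  |d|² = 298;  R = 4+8 = 12,  c = 298−12² = 154
v_rel = (3, 8),  |v_rel|² = 73;  v_rel·d = (3)·(-3) + (8)·(17) = 127
73·t² − 254·t + 154 = 0  ⇒  m = 127² − 73·154 = 4887
m = 4887 > 0,  v_rel·d = 127 > 0  ⇒  inside

inside=yes margin=4887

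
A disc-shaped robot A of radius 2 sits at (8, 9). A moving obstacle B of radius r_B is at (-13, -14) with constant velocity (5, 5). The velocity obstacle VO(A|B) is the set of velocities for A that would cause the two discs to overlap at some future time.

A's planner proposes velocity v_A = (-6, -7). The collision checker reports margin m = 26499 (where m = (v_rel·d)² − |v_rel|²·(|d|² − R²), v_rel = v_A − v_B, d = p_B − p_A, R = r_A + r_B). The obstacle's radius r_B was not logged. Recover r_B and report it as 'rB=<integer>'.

m = 26499
d = (-21, -23);  v_rel = (-11, -12),  |v_rel|² = 265
v_rel×d = (-11)·(-23) − (-12)·(-21) = 1
since m = R²·265 − 1²:  R² = (1 + 26499) / 265 = 100
R = √100 = 10  ⇒  r_B = 10 − 2 = 8

rB=8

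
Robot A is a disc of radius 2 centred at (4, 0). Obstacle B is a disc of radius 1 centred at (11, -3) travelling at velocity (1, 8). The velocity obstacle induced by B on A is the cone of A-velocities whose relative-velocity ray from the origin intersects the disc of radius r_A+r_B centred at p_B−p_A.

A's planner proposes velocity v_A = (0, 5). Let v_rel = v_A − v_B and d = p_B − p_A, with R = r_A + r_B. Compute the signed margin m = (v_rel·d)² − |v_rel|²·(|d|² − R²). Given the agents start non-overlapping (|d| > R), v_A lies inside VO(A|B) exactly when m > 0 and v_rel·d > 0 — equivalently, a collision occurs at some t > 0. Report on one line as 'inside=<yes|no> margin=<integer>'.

d = (7, -3),  |d|² = 58;  R = 2+1 = 3,  c = 58−3² = 49
v_rel = (-1, -3),  |v_rel|² = 10;  v_rel·d = (-1)·(7) + (-3)·(-3) = 2
10·t² − 4·t + 49 = 0  ⇒  m = 2² − 10·49 = -486
m = -486 < 0,  v_rel·d = 2 > 0  ⇒  outside

inside=no margin=-486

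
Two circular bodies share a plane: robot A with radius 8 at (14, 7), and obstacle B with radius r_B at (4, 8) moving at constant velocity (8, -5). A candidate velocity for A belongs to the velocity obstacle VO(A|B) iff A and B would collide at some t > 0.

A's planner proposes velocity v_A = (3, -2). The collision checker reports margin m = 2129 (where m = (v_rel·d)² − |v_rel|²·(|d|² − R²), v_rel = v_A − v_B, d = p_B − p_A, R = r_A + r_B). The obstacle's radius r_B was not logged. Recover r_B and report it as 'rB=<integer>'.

m = 2129
d = (-10, 1);  v_rel = (-5, 3),  |v_rel|² = 34
v_rel×d = (-5)·(1) − (3)·(-10) = 25
since m = R²·34 − 25²:  R² = (625 + 2129) / 34 = 81
R = √81 = 9  ⇒  r_B = 9 − 8 = 1

rB=1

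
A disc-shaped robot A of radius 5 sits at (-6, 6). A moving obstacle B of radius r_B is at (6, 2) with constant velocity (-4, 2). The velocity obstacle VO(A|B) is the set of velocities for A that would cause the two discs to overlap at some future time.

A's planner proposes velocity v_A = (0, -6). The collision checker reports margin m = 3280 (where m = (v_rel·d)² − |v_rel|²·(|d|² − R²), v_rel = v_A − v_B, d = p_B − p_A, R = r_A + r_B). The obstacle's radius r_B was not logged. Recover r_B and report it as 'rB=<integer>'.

m = 3280
d = (12, -4);  v_rel = (4, -8),  |v_rel|² = 80
v_rel×d = (4)·(-4) − (-8)·(12) = 80
since m = R²·80 − 80²:  R² = (6400 + 3280) / 80 = 121
R = √121 = 11  ⇒  r_B = 11 − 5 = 6

rB=6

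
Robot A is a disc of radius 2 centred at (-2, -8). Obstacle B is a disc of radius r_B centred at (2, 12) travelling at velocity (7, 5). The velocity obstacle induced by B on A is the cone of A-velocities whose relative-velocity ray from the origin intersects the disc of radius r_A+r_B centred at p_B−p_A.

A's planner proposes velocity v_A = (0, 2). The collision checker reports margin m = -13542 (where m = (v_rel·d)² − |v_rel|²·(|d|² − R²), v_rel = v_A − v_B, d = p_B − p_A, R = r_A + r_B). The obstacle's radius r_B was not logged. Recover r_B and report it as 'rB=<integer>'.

m = -13542
d = (4, 20);  v_rel = (-7, -3),  |v_rel|² = 58
v_rel×d = (-7)·(20) − (-3)·(4) = -128
since m = R²·58 − (-128)²:  R² = (16384 + -13542) / 58 = 49
R = √49 = 7  ⇒  r_B = 7 − 2 = 5

rB=5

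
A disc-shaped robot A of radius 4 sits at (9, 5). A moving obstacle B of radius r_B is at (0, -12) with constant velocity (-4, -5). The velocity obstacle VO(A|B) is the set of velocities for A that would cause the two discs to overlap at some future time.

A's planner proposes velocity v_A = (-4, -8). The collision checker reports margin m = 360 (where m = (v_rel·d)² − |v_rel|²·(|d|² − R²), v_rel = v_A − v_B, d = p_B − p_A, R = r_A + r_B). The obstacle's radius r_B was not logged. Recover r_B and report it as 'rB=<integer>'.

m = 360
d = (-9, -17);  v_rel = (0, -3),  |v_rel|² = 9
v_rel×d = (0)·(-17) − (-3)·(-9) = -27
since m = R²·9 − (-27)²:  R² = (729 + 360) / 9 = 121
R = √121 = 11  ⇒  r_B = 11 − 4 = 7

rB=7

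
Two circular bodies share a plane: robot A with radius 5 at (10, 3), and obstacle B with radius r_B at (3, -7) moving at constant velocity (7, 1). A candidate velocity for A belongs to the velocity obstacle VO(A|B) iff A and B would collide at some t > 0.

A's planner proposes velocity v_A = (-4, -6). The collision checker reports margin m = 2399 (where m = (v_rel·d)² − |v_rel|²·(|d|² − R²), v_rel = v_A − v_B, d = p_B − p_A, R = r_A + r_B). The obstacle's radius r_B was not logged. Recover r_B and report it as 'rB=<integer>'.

m = 2399
d = (-7, -10);  v_rel = (-11, -7),  |v_rel|² = 170
v_rel×d = (-11)·(-10) − (-7)·(-7) = 61
since m = R²·170 − 61²:  R² = (3721 + 2399) / 170 = 36
R = √36 = 6  ⇒  r_B = 6 − 5 = 1

rB=1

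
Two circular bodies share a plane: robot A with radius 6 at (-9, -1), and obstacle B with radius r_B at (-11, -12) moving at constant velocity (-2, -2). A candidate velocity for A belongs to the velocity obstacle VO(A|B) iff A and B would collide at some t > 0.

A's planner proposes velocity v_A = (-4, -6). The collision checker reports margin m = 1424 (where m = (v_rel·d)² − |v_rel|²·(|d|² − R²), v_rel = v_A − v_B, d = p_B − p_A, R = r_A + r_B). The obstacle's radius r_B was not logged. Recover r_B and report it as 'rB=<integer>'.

m = 1424
d = (-2, -11);  v_rel = (-2, -4),  |v_rel|² = 20
v_rel×d = (-2)·(-11) − (-4)·(-2) = 14
since m = R²·20 − 14²:  R² = (196 + 1424) / 20 = 81
R = √81 = 9  ⇒  r_B = 9 − 6 = 3

rB=3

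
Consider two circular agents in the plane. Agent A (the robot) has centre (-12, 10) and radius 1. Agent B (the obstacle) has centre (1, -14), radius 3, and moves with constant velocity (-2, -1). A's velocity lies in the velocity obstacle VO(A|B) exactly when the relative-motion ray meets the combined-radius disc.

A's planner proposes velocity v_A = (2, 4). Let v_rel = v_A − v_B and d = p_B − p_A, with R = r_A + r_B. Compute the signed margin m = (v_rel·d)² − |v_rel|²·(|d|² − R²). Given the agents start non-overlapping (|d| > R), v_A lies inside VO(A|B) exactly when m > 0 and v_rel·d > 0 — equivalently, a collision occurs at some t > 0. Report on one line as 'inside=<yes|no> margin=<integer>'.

d = (13, -24),  |d|² = 745;  R = 1+3 = 4,  c = 745−4² = 729
v_rel = (4, 5),  |v_rel|² = 41;  v_rel·d = (4)·(13) + (5)·(-24) = -68
41·t² + 136·t + 729 = 0  ⇒  m = (-68)² − 41·729 = -25265
m = -25265 < 0,  v_rel·d = -68 < 0  ⇒  outside

inside=no margin=-25265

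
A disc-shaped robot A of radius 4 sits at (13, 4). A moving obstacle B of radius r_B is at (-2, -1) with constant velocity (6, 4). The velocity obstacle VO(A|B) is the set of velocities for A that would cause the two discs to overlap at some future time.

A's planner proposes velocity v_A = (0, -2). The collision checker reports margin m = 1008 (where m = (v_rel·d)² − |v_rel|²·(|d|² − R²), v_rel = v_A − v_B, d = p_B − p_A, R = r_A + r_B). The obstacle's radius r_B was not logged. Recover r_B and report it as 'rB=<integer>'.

m = 1008
d = (-15, -5);  v_rel = (-6, -6),  |v_rel|² = 72
v_rel×d = (-6)·(-5) − (-6)·(-15) = -60
since m = R²·72 − (-60)²:  R² = (3600 + 1008) / 72 = 64
R = √64 = 8  ⇒  r_B = 8 − 4 = 4

rB=4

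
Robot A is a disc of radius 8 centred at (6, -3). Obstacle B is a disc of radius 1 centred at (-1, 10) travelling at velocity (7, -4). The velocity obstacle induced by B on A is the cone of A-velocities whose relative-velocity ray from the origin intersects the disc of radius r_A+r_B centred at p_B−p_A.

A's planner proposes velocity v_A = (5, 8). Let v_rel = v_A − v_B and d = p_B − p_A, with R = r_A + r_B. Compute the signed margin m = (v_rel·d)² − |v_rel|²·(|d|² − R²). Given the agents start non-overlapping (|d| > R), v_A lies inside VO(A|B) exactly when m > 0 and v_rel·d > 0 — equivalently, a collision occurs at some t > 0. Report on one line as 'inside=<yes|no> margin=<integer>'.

d = (-7, 13),  |d|² = 218;  R = 8+1 = 9,  c = 218−9² = 137
v_rel = (-2, 12),  |v_rel|² = 148;  v_rel·d = (-2)·(-7) + (12)·(13) = 170
148·t² − 340·t + 137 = 0  ⇒  m = 170² − 148·137 = 8624
m = 8624 > 0,  v_rel·d = 170 > 0  ⇒  inside

inside=yes margin=8624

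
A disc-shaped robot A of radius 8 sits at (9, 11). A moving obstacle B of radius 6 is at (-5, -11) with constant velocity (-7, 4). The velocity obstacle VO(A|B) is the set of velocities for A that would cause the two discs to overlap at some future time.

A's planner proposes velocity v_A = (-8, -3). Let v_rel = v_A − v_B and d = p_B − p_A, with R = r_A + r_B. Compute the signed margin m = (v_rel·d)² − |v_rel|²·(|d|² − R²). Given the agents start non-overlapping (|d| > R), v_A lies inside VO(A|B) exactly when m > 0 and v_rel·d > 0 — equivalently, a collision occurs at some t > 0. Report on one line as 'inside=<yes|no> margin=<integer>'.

d = (-14, -22),  |d|² = 680;  R = 8+6 = 14,  c = 680−14² = 484
v_rel = (-1, -7),  |v_rel|² = 50;  v_rel·d = (-1)·(-14) + (-7)·(-22) = 168
50·t² − 336·t + 484 = 0  ⇒  m = 168² − 50·484 = 4024
m = 4024 > 0,  v_rel·d = 168 > 0  ⇒  inside

inside=yes margin=4024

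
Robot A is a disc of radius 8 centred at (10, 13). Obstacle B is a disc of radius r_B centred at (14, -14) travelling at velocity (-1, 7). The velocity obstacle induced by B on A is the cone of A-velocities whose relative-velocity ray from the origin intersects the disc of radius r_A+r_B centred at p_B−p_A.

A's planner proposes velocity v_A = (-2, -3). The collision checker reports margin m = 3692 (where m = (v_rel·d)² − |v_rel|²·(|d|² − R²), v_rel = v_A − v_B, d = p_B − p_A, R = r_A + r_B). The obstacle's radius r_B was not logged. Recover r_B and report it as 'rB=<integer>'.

m = 3692
d = (4, -27);  v_rel = (-1, -10),  |v_rel|² = 101
v_rel×d = (-1)·(-27) − (-10)·(4) = 67
since m = R²·101 − 67²:  R² = (4489 + 3692) / 101 = 81
R = √81 = 9  ⇒  r_B = 9 − 8 = 1

rB=1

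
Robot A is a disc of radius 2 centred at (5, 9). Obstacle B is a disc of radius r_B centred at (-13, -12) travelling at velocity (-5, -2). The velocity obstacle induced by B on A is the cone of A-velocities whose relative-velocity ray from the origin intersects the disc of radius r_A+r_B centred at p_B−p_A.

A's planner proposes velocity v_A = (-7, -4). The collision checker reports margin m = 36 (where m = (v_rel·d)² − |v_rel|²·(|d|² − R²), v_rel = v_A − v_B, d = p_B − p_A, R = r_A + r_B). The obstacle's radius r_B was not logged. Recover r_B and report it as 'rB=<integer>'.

m = 36
d = (-18, -21);  v_rel = (-2, -2),  |v_rel|² = 8
v_rel×d = (-2)·(-21) − (-2)·(-18) = 6
since m = R²·8 − 6²:  R² = (36 + 36) / 8 = 9
R = √9 = 3  ⇒  r_B = 3 − 2 = 1

rB=1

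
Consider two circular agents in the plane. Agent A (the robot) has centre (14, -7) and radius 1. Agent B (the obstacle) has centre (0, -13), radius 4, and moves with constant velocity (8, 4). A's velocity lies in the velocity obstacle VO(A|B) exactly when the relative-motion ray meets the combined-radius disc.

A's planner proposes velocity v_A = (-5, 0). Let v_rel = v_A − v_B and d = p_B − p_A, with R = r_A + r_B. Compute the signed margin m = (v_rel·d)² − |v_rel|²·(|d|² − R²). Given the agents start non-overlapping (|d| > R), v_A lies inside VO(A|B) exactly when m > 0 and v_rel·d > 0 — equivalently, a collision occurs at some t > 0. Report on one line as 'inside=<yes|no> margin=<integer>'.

d = (-14, -6),  |d|² = 232;  R = 1+4 = 5,  c = 232−5² = 207
v_rel = (-13, -4),  |v_rel|² = 185;  v_rel·d = (-13)·(-14) + (-4)·(-6) = 206
185·t² − 412·t + 207 = 0  ⇒  m = 206² − 185·207 = 4141
m = 4141 > 0,  v_rel·d = 206 > 0  ⇒  inside

inside=yes margin=4141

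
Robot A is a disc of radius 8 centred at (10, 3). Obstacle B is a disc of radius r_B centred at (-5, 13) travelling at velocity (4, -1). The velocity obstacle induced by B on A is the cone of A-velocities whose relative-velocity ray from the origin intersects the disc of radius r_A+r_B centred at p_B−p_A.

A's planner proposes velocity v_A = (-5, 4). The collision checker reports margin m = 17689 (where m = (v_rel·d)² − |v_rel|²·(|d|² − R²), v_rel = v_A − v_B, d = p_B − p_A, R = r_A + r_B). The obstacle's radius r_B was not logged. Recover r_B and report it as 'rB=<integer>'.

m = 17689
d = (-15, 10);  v_rel = (-9, 5),  |v_rel|² = 106
v_rel×d = (-9)·(10) − (5)·(-15) = -15
since m = R²·106 − (-15)²:  R² = (225 + 17689) / 106 = 169
R = √169 = 13  ⇒  r_B = 13 − 8 = 5

rB=5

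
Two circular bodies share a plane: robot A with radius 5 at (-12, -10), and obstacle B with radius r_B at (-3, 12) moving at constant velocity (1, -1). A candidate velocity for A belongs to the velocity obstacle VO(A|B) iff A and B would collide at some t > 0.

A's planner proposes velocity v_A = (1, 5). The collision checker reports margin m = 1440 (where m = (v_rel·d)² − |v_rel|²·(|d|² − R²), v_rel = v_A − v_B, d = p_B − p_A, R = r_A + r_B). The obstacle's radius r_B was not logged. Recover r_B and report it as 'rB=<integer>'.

m = 1440
d = (9, 22);  v_rel = (0, 6),  |v_rel|² = 36
v_rel×d = (0)·(22) − (6)·(9) = -54
since m = R²·36 − (-54)²:  R² = (2916 + 1440) / 36 = 121
R = √121 = 11  ⇒  r_B = 11 − 5 = 6

rB=6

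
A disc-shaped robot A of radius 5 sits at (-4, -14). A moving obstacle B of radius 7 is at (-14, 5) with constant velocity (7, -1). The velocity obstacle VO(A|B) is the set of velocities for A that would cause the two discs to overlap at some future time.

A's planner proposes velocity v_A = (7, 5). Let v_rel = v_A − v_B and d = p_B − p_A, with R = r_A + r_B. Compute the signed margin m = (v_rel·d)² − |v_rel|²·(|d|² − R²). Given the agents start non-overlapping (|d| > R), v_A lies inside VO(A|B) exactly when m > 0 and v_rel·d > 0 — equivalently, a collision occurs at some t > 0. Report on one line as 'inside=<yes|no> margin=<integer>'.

d = (-10, 19),  |d|² = 461;  R = 5+7 = 12,  c = 461−12² = 317
v_rel = (0, 6),  |v_rel|² = 36;  v_rel·d = (0)·(-10) + (6)·(19) = 114
36·t² − 228·t + 317 = 0  ⇒  m = 114² − 36·317 = 1584
m = 1584 > 0,  v_rel·d = 114 > 0  ⇒  inside

inside=yes margin=1584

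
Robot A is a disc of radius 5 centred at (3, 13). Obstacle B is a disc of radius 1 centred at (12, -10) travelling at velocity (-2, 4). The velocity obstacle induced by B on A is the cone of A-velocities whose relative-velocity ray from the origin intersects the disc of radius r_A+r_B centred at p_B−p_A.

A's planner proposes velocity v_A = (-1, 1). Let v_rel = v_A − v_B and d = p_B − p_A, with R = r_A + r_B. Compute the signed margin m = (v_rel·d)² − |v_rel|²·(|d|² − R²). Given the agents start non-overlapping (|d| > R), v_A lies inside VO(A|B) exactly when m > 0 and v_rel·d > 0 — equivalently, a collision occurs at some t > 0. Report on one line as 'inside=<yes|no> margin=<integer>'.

d = (9, -23),  |d|² = 610;  R = 5+1 = 6,  c = 610−6² = 574
v_rel = (1, -3),  |v_rel|² = 10;  v_rel·d = (1)·(9) + (-3)·(-23) = 78
10·t² − 156·t + 574 = 0  ⇒  m = 78² − 10·574 = 344
m = 344 > 0,  v_rel·d = 78 > 0  ⇒  inside

inside=yes margin=344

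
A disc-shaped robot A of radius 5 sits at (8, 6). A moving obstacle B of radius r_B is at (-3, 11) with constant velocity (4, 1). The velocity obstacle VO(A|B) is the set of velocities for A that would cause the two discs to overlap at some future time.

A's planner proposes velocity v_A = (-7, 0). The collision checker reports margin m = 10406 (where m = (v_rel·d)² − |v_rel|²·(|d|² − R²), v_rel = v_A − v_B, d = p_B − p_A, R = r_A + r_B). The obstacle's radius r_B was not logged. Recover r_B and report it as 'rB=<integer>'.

m = 10406
d = (-11, 5);  v_rel = (-11, -1),  |v_rel|² = 122
v_rel×d = (-11)·(5) − (-1)·(-11) = -66
since m = R²·122 − (-66)²:  R² = (4356 + 10406) / 122 = 121
R = √121 = 11  ⇒  r_B = 11 − 5 = 6

rB=6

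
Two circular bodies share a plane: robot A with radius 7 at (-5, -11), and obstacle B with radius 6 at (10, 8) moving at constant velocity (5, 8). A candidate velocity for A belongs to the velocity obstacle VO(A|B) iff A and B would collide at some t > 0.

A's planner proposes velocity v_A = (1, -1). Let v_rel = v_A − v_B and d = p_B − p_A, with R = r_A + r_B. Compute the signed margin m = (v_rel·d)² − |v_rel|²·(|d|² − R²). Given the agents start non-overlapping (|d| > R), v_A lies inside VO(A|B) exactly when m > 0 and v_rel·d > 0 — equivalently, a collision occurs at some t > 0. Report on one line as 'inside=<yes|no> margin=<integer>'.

d = (15, 19),  |d|² = 586;  R = 7+6 = 13,  c = 586−13² = 417
v_rel = (-4, -9),  |v_rel|² = 97;  v_rel·d = (-4)·(15) + (-9)·(19) = -231
97·t² + 462·t + 417 = 0  ⇒  m = (-231)² − 97·417 = 12912
m = 12912 > 0,  v_rel·d = -231 < 0  ⇒  outside

inside=no margin=12912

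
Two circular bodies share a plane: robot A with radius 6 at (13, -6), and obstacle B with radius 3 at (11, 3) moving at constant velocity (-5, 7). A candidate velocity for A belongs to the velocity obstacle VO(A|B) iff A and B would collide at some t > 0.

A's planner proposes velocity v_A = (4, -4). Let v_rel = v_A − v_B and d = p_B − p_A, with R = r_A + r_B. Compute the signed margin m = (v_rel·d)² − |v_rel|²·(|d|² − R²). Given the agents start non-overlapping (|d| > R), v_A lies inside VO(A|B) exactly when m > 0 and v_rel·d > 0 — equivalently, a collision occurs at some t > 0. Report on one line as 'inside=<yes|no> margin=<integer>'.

d = (-2, 9),  |d|² = 85;  R = 6+3 = 9,  c = 85−9² = 4
v_rel = (9, -11),  |v_rel|² = 202;  v_rel·d = (9)·(-2) + (-11)·(9) = -117
202·t² + 234·t + 4 = 0  ⇒  m = (-117)² − 202·4 = 12881
m = 12881 > 0,  v_rel·d = -117 < 0  ⇒  outside

inside=no margin=12881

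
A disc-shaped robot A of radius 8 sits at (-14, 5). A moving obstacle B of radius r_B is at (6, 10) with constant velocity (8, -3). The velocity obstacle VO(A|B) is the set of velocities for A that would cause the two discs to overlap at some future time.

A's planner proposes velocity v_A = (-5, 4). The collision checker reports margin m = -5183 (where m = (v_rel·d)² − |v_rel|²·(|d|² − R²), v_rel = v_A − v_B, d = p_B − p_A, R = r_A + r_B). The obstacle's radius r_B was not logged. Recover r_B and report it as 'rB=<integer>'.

m = -5183
d = (20, 5);  v_rel = (-13, 7),  |v_rel|² = 218
v_rel×d = (-13)·(5) − (7)·(20) = -205
since m = R²·218 − (-205)²:  R² = (42025 + -5183) / 218 = 169
R = √169 = 13  ⇒  r_B = 13 − 8 = 5

rB=5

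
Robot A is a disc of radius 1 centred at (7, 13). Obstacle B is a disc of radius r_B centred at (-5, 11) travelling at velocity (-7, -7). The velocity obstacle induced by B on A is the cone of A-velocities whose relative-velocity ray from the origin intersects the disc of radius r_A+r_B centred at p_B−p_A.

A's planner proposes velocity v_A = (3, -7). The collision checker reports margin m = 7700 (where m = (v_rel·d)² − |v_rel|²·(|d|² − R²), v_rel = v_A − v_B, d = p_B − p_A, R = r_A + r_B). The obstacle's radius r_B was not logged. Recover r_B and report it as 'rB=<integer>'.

m = 7700
d = (-12, -2);  v_rel = (10, 0),  |v_rel|² = 100
v_rel×d = (10)·(-2) − (0)·(-12) = -20
since m = R²·100 − (-20)²:  R² = (400 + 7700) / 100 = 81
R = √81 = 9  ⇒  r_B = 9 − 1 = 8

rB=8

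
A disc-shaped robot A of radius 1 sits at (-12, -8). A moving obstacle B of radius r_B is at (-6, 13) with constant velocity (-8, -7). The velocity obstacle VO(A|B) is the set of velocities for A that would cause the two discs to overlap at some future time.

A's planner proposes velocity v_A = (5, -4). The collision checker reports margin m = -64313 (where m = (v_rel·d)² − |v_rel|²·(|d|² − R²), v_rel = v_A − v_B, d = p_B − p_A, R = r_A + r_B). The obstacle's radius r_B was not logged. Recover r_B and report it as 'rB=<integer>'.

m = -64313
d = (6, 21);  v_rel = (13, 3),  |v_rel|² = 178
v_rel×d = (13)·(21) − (3)·(6) = 255
since m = R²·178 − 255²:  R² = (65025 + -64313) / 178 = 4
R = √4 = 2  ⇒  r_B = 2 − 1 = 1

rB=1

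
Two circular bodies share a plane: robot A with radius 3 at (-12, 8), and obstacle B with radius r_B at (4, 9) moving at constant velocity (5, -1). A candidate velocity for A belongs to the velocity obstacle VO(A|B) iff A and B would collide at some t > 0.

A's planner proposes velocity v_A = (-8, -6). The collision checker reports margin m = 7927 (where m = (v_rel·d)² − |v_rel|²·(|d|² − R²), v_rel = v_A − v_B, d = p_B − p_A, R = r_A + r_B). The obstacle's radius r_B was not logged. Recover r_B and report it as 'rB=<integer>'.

m = 7927
d = (16, 1);  v_rel = (-13, -5),  |v_rel|² = 194
v_rel×d = (-13)·(1) − (-5)·(16) = 67
since m = R²·194 − 67²:  R² = (4489 + 7927) / 194 = 64
R = √64 = 8  ⇒  r_B = 8 − 3 = 5

rB=5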